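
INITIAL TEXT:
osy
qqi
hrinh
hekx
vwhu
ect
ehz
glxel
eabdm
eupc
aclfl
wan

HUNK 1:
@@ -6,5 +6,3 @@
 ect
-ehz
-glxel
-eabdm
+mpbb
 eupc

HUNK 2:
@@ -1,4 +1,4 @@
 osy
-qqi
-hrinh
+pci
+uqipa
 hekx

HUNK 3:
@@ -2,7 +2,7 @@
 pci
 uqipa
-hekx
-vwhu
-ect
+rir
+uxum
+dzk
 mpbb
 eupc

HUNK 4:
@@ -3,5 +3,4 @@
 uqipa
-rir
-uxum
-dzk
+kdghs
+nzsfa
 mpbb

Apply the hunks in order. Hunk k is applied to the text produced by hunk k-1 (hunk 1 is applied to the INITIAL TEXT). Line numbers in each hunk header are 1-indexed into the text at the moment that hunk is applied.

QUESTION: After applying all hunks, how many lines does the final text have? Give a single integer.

Hunk 1: at line 6 remove [ehz,glxel,eabdm] add [mpbb] -> 10 lines: osy qqi hrinh hekx vwhu ect mpbb eupc aclfl wan
Hunk 2: at line 1 remove [qqi,hrinh] add [pci,uqipa] -> 10 lines: osy pci uqipa hekx vwhu ect mpbb eupc aclfl wan
Hunk 3: at line 2 remove [hekx,vwhu,ect] add [rir,uxum,dzk] -> 10 lines: osy pci uqipa rir uxum dzk mpbb eupc aclfl wan
Hunk 4: at line 3 remove [rir,uxum,dzk] add [kdghs,nzsfa] -> 9 lines: osy pci uqipa kdghs nzsfa mpbb eupc aclfl wan
Final line count: 9

Answer: 9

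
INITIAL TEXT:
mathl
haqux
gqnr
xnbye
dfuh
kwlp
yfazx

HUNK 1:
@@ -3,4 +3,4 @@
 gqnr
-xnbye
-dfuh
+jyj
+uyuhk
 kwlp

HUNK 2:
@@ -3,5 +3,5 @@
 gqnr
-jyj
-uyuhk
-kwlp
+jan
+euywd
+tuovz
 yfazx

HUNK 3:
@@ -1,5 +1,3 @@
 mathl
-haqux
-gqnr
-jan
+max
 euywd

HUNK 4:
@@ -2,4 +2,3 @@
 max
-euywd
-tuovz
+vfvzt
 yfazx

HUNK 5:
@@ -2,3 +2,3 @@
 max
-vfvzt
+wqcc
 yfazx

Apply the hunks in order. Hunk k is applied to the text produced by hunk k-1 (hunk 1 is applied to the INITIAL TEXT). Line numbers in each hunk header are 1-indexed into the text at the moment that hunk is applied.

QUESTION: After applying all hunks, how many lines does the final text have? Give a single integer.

Answer: 4

Derivation:
Hunk 1: at line 3 remove [xnbye,dfuh] add [jyj,uyuhk] -> 7 lines: mathl haqux gqnr jyj uyuhk kwlp yfazx
Hunk 2: at line 3 remove [jyj,uyuhk,kwlp] add [jan,euywd,tuovz] -> 7 lines: mathl haqux gqnr jan euywd tuovz yfazx
Hunk 3: at line 1 remove [haqux,gqnr,jan] add [max] -> 5 lines: mathl max euywd tuovz yfazx
Hunk 4: at line 2 remove [euywd,tuovz] add [vfvzt] -> 4 lines: mathl max vfvzt yfazx
Hunk 5: at line 2 remove [vfvzt] add [wqcc] -> 4 lines: mathl max wqcc yfazx
Final line count: 4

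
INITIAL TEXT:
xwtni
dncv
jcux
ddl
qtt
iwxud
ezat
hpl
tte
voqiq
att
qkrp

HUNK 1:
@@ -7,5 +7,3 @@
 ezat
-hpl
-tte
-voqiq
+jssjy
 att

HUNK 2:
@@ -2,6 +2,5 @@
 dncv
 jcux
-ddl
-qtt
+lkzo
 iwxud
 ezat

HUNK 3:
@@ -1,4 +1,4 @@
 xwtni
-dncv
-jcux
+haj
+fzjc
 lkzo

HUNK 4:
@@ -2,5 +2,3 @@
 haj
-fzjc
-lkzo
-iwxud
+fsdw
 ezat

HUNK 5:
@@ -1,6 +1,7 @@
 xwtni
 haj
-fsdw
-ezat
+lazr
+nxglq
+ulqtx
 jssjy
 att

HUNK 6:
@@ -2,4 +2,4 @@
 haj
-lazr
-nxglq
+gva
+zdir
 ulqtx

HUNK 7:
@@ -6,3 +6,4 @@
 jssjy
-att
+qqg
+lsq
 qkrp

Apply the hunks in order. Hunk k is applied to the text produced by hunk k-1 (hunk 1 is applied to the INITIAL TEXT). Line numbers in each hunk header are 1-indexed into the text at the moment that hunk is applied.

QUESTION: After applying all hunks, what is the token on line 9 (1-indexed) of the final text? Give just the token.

Answer: qkrp

Derivation:
Hunk 1: at line 7 remove [hpl,tte,voqiq] add [jssjy] -> 10 lines: xwtni dncv jcux ddl qtt iwxud ezat jssjy att qkrp
Hunk 2: at line 2 remove [ddl,qtt] add [lkzo] -> 9 lines: xwtni dncv jcux lkzo iwxud ezat jssjy att qkrp
Hunk 3: at line 1 remove [dncv,jcux] add [haj,fzjc] -> 9 lines: xwtni haj fzjc lkzo iwxud ezat jssjy att qkrp
Hunk 4: at line 2 remove [fzjc,lkzo,iwxud] add [fsdw] -> 7 lines: xwtni haj fsdw ezat jssjy att qkrp
Hunk 5: at line 1 remove [fsdw,ezat] add [lazr,nxglq,ulqtx] -> 8 lines: xwtni haj lazr nxglq ulqtx jssjy att qkrp
Hunk 6: at line 2 remove [lazr,nxglq] add [gva,zdir] -> 8 lines: xwtni haj gva zdir ulqtx jssjy att qkrp
Hunk 7: at line 6 remove [att] add [qqg,lsq] -> 9 lines: xwtni haj gva zdir ulqtx jssjy qqg lsq qkrp
Final line 9: qkrp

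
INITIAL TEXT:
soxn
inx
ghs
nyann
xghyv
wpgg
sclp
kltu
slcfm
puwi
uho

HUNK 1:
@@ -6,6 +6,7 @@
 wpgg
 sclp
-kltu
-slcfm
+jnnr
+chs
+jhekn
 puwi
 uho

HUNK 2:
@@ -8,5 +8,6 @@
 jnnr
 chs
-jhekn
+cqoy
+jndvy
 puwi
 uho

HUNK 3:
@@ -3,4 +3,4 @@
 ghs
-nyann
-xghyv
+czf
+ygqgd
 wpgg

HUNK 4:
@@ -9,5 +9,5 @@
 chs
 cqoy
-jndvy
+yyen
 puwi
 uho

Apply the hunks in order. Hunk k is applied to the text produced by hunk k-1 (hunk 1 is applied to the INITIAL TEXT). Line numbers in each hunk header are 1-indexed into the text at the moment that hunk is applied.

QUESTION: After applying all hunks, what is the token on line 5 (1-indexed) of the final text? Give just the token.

Answer: ygqgd

Derivation:
Hunk 1: at line 6 remove [kltu,slcfm] add [jnnr,chs,jhekn] -> 12 lines: soxn inx ghs nyann xghyv wpgg sclp jnnr chs jhekn puwi uho
Hunk 2: at line 8 remove [jhekn] add [cqoy,jndvy] -> 13 lines: soxn inx ghs nyann xghyv wpgg sclp jnnr chs cqoy jndvy puwi uho
Hunk 3: at line 3 remove [nyann,xghyv] add [czf,ygqgd] -> 13 lines: soxn inx ghs czf ygqgd wpgg sclp jnnr chs cqoy jndvy puwi uho
Hunk 4: at line 9 remove [jndvy] add [yyen] -> 13 lines: soxn inx ghs czf ygqgd wpgg sclp jnnr chs cqoy yyen puwi uho
Final line 5: ygqgd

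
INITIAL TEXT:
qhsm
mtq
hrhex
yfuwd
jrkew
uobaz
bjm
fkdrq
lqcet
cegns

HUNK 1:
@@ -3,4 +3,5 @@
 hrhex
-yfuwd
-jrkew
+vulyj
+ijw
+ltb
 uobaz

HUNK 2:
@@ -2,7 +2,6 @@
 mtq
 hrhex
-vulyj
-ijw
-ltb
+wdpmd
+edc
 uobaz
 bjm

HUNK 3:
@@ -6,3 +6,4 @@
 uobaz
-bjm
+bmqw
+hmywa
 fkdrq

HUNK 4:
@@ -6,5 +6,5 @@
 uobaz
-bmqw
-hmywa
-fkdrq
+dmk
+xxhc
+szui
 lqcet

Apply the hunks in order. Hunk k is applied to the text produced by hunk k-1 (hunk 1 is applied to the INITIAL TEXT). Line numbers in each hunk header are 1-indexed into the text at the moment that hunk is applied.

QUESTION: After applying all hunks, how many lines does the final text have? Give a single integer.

Answer: 11

Derivation:
Hunk 1: at line 3 remove [yfuwd,jrkew] add [vulyj,ijw,ltb] -> 11 lines: qhsm mtq hrhex vulyj ijw ltb uobaz bjm fkdrq lqcet cegns
Hunk 2: at line 2 remove [vulyj,ijw,ltb] add [wdpmd,edc] -> 10 lines: qhsm mtq hrhex wdpmd edc uobaz bjm fkdrq lqcet cegns
Hunk 3: at line 6 remove [bjm] add [bmqw,hmywa] -> 11 lines: qhsm mtq hrhex wdpmd edc uobaz bmqw hmywa fkdrq lqcet cegns
Hunk 4: at line 6 remove [bmqw,hmywa,fkdrq] add [dmk,xxhc,szui] -> 11 lines: qhsm mtq hrhex wdpmd edc uobaz dmk xxhc szui lqcet cegns
Final line count: 11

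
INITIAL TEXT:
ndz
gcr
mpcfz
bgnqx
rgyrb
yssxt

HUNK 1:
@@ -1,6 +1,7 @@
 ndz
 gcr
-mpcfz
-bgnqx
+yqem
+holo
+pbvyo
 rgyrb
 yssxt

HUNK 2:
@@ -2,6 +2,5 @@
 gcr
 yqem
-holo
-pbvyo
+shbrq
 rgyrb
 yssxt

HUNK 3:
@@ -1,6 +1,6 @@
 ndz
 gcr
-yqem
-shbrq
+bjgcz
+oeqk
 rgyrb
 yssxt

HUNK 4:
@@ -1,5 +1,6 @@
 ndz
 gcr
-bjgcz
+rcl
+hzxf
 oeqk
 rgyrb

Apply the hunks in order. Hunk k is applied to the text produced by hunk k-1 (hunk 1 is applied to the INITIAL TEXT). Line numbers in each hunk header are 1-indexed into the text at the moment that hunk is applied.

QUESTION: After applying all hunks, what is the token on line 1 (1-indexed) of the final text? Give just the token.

Hunk 1: at line 1 remove [mpcfz,bgnqx] add [yqem,holo,pbvyo] -> 7 lines: ndz gcr yqem holo pbvyo rgyrb yssxt
Hunk 2: at line 2 remove [holo,pbvyo] add [shbrq] -> 6 lines: ndz gcr yqem shbrq rgyrb yssxt
Hunk 3: at line 1 remove [yqem,shbrq] add [bjgcz,oeqk] -> 6 lines: ndz gcr bjgcz oeqk rgyrb yssxt
Hunk 4: at line 1 remove [bjgcz] add [rcl,hzxf] -> 7 lines: ndz gcr rcl hzxf oeqk rgyrb yssxt
Final line 1: ndz

Answer: ndz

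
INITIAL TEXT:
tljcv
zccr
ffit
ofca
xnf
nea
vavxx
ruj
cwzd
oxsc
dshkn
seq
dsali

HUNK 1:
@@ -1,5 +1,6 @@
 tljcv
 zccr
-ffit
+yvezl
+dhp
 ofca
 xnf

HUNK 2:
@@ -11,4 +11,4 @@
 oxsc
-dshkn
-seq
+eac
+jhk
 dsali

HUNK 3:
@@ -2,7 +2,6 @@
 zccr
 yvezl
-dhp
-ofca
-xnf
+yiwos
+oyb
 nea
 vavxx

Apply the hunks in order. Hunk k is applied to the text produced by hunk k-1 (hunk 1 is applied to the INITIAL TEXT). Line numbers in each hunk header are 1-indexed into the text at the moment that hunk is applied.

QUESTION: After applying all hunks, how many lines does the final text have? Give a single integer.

Answer: 13

Derivation:
Hunk 1: at line 1 remove [ffit] add [yvezl,dhp] -> 14 lines: tljcv zccr yvezl dhp ofca xnf nea vavxx ruj cwzd oxsc dshkn seq dsali
Hunk 2: at line 11 remove [dshkn,seq] add [eac,jhk] -> 14 lines: tljcv zccr yvezl dhp ofca xnf nea vavxx ruj cwzd oxsc eac jhk dsali
Hunk 3: at line 2 remove [dhp,ofca,xnf] add [yiwos,oyb] -> 13 lines: tljcv zccr yvezl yiwos oyb nea vavxx ruj cwzd oxsc eac jhk dsali
Final line count: 13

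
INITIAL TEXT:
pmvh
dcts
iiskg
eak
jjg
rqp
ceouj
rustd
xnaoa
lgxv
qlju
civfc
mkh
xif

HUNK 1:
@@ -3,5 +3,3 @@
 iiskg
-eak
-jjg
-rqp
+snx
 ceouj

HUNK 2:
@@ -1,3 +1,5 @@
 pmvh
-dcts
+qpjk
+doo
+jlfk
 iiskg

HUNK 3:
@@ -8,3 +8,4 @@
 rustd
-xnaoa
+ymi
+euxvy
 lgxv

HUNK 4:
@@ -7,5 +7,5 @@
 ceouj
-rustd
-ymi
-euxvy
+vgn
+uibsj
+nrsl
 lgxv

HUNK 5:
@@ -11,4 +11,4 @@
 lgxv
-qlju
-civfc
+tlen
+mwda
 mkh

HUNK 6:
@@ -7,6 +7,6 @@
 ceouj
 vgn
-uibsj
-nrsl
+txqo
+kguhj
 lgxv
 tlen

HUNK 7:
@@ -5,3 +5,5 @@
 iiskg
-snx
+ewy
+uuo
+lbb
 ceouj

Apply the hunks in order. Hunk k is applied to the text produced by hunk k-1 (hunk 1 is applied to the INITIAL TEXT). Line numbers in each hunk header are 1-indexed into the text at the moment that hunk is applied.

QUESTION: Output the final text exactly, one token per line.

Hunk 1: at line 3 remove [eak,jjg,rqp] add [snx] -> 12 lines: pmvh dcts iiskg snx ceouj rustd xnaoa lgxv qlju civfc mkh xif
Hunk 2: at line 1 remove [dcts] add [qpjk,doo,jlfk] -> 14 lines: pmvh qpjk doo jlfk iiskg snx ceouj rustd xnaoa lgxv qlju civfc mkh xif
Hunk 3: at line 8 remove [xnaoa] add [ymi,euxvy] -> 15 lines: pmvh qpjk doo jlfk iiskg snx ceouj rustd ymi euxvy lgxv qlju civfc mkh xif
Hunk 4: at line 7 remove [rustd,ymi,euxvy] add [vgn,uibsj,nrsl] -> 15 lines: pmvh qpjk doo jlfk iiskg snx ceouj vgn uibsj nrsl lgxv qlju civfc mkh xif
Hunk 5: at line 11 remove [qlju,civfc] add [tlen,mwda] -> 15 lines: pmvh qpjk doo jlfk iiskg snx ceouj vgn uibsj nrsl lgxv tlen mwda mkh xif
Hunk 6: at line 7 remove [uibsj,nrsl] add [txqo,kguhj] -> 15 lines: pmvh qpjk doo jlfk iiskg snx ceouj vgn txqo kguhj lgxv tlen mwda mkh xif
Hunk 7: at line 5 remove [snx] add [ewy,uuo,lbb] -> 17 lines: pmvh qpjk doo jlfk iiskg ewy uuo lbb ceouj vgn txqo kguhj lgxv tlen mwda mkh xif

Answer: pmvh
qpjk
doo
jlfk
iiskg
ewy
uuo
lbb
ceouj
vgn
txqo
kguhj
lgxv
tlen
mwda
mkh
xif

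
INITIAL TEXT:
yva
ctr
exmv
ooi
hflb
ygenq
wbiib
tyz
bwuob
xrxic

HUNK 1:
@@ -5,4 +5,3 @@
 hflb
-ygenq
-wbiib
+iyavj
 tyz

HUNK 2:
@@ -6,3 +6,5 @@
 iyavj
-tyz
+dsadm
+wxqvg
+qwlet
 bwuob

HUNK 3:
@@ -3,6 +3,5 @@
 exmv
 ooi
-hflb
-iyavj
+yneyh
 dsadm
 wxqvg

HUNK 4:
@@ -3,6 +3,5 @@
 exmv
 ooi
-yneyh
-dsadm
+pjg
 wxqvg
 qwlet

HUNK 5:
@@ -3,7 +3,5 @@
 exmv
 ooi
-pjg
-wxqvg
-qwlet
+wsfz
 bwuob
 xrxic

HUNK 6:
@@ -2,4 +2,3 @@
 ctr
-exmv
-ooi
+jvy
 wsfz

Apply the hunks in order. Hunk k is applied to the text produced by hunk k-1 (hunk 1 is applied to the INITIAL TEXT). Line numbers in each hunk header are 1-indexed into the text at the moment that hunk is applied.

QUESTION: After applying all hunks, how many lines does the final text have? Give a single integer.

Answer: 6

Derivation:
Hunk 1: at line 5 remove [ygenq,wbiib] add [iyavj] -> 9 lines: yva ctr exmv ooi hflb iyavj tyz bwuob xrxic
Hunk 2: at line 6 remove [tyz] add [dsadm,wxqvg,qwlet] -> 11 lines: yva ctr exmv ooi hflb iyavj dsadm wxqvg qwlet bwuob xrxic
Hunk 3: at line 3 remove [hflb,iyavj] add [yneyh] -> 10 lines: yva ctr exmv ooi yneyh dsadm wxqvg qwlet bwuob xrxic
Hunk 4: at line 3 remove [yneyh,dsadm] add [pjg] -> 9 lines: yva ctr exmv ooi pjg wxqvg qwlet bwuob xrxic
Hunk 5: at line 3 remove [pjg,wxqvg,qwlet] add [wsfz] -> 7 lines: yva ctr exmv ooi wsfz bwuob xrxic
Hunk 6: at line 2 remove [exmv,ooi] add [jvy] -> 6 lines: yva ctr jvy wsfz bwuob xrxic
Final line count: 6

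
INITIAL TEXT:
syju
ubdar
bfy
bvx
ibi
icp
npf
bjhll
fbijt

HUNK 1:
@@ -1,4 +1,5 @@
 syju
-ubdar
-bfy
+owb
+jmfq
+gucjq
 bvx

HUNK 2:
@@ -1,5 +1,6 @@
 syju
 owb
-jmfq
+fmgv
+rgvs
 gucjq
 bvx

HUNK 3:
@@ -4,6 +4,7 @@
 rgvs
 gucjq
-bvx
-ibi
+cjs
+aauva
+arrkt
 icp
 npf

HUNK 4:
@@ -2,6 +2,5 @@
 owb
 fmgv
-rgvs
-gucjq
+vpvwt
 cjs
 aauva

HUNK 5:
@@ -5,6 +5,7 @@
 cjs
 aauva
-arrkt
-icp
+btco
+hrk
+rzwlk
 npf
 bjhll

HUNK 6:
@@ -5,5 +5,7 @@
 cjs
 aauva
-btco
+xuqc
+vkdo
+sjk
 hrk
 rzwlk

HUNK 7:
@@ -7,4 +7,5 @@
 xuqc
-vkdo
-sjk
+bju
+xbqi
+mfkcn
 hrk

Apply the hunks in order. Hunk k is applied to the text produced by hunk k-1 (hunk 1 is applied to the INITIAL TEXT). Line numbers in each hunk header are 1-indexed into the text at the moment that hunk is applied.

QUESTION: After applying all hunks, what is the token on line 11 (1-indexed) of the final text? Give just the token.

Answer: hrk

Derivation:
Hunk 1: at line 1 remove [ubdar,bfy] add [owb,jmfq,gucjq] -> 10 lines: syju owb jmfq gucjq bvx ibi icp npf bjhll fbijt
Hunk 2: at line 1 remove [jmfq] add [fmgv,rgvs] -> 11 lines: syju owb fmgv rgvs gucjq bvx ibi icp npf bjhll fbijt
Hunk 3: at line 4 remove [bvx,ibi] add [cjs,aauva,arrkt] -> 12 lines: syju owb fmgv rgvs gucjq cjs aauva arrkt icp npf bjhll fbijt
Hunk 4: at line 2 remove [rgvs,gucjq] add [vpvwt] -> 11 lines: syju owb fmgv vpvwt cjs aauva arrkt icp npf bjhll fbijt
Hunk 5: at line 5 remove [arrkt,icp] add [btco,hrk,rzwlk] -> 12 lines: syju owb fmgv vpvwt cjs aauva btco hrk rzwlk npf bjhll fbijt
Hunk 6: at line 5 remove [btco] add [xuqc,vkdo,sjk] -> 14 lines: syju owb fmgv vpvwt cjs aauva xuqc vkdo sjk hrk rzwlk npf bjhll fbijt
Hunk 7: at line 7 remove [vkdo,sjk] add [bju,xbqi,mfkcn] -> 15 lines: syju owb fmgv vpvwt cjs aauva xuqc bju xbqi mfkcn hrk rzwlk npf bjhll fbijt
Final line 11: hrk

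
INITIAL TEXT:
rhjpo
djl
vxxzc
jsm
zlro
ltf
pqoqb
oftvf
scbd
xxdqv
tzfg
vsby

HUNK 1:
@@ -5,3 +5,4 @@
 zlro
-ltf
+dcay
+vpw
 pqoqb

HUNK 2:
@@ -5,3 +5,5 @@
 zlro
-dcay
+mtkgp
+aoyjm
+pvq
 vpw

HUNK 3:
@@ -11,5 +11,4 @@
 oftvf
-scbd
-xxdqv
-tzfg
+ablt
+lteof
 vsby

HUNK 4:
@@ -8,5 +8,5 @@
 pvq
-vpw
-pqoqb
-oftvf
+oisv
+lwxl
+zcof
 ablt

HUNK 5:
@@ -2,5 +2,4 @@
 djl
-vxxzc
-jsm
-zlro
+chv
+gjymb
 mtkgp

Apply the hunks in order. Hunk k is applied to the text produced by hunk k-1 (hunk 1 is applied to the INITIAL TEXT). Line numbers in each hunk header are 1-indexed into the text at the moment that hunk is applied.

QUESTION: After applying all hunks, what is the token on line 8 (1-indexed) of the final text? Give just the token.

Hunk 1: at line 5 remove [ltf] add [dcay,vpw] -> 13 lines: rhjpo djl vxxzc jsm zlro dcay vpw pqoqb oftvf scbd xxdqv tzfg vsby
Hunk 2: at line 5 remove [dcay] add [mtkgp,aoyjm,pvq] -> 15 lines: rhjpo djl vxxzc jsm zlro mtkgp aoyjm pvq vpw pqoqb oftvf scbd xxdqv tzfg vsby
Hunk 3: at line 11 remove [scbd,xxdqv,tzfg] add [ablt,lteof] -> 14 lines: rhjpo djl vxxzc jsm zlro mtkgp aoyjm pvq vpw pqoqb oftvf ablt lteof vsby
Hunk 4: at line 8 remove [vpw,pqoqb,oftvf] add [oisv,lwxl,zcof] -> 14 lines: rhjpo djl vxxzc jsm zlro mtkgp aoyjm pvq oisv lwxl zcof ablt lteof vsby
Hunk 5: at line 2 remove [vxxzc,jsm,zlro] add [chv,gjymb] -> 13 lines: rhjpo djl chv gjymb mtkgp aoyjm pvq oisv lwxl zcof ablt lteof vsby
Final line 8: oisv

Answer: oisv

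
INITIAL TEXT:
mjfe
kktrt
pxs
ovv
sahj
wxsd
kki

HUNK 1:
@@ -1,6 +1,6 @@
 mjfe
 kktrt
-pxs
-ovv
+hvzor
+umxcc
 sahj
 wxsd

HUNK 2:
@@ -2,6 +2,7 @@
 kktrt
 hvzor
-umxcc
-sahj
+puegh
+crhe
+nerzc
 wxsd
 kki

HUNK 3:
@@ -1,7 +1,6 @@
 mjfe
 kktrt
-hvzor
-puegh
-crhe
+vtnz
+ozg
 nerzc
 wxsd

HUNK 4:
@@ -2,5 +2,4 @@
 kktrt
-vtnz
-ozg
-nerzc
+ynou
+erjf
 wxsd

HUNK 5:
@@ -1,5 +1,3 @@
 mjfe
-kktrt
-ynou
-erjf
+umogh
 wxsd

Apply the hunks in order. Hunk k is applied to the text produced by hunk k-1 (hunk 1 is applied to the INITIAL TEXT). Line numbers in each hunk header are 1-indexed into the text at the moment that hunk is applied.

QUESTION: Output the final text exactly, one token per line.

Hunk 1: at line 1 remove [pxs,ovv] add [hvzor,umxcc] -> 7 lines: mjfe kktrt hvzor umxcc sahj wxsd kki
Hunk 2: at line 2 remove [umxcc,sahj] add [puegh,crhe,nerzc] -> 8 lines: mjfe kktrt hvzor puegh crhe nerzc wxsd kki
Hunk 3: at line 1 remove [hvzor,puegh,crhe] add [vtnz,ozg] -> 7 lines: mjfe kktrt vtnz ozg nerzc wxsd kki
Hunk 4: at line 2 remove [vtnz,ozg,nerzc] add [ynou,erjf] -> 6 lines: mjfe kktrt ynou erjf wxsd kki
Hunk 5: at line 1 remove [kktrt,ynou,erjf] add [umogh] -> 4 lines: mjfe umogh wxsd kki

Answer: mjfe
umogh
wxsd
kki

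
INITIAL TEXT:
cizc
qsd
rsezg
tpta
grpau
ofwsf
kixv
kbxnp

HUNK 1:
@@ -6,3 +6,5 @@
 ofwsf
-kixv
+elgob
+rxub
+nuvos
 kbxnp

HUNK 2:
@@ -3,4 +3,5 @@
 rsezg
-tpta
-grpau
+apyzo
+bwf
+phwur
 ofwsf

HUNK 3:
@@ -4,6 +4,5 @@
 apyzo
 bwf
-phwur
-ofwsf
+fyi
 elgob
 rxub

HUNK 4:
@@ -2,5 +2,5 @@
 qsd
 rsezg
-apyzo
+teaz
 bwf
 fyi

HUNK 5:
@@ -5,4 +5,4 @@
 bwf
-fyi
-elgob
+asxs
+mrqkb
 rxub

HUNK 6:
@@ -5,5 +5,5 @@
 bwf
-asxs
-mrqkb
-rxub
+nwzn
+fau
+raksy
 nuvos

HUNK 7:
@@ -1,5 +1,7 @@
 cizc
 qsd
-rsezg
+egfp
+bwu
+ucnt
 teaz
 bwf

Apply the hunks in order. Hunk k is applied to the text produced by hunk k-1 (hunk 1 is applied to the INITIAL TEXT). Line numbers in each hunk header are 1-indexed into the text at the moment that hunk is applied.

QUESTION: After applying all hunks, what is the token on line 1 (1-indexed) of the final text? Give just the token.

Hunk 1: at line 6 remove [kixv] add [elgob,rxub,nuvos] -> 10 lines: cizc qsd rsezg tpta grpau ofwsf elgob rxub nuvos kbxnp
Hunk 2: at line 3 remove [tpta,grpau] add [apyzo,bwf,phwur] -> 11 lines: cizc qsd rsezg apyzo bwf phwur ofwsf elgob rxub nuvos kbxnp
Hunk 3: at line 4 remove [phwur,ofwsf] add [fyi] -> 10 lines: cizc qsd rsezg apyzo bwf fyi elgob rxub nuvos kbxnp
Hunk 4: at line 2 remove [apyzo] add [teaz] -> 10 lines: cizc qsd rsezg teaz bwf fyi elgob rxub nuvos kbxnp
Hunk 5: at line 5 remove [fyi,elgob] add [asxs,mrqkb] -> 10 lines: cizc qsd rsezg teaz bwf asxs mrqkb rxub nuvos kbxnp
Hunk 6: at line 5 remove [asxs,mrqkb,rxub] add [nwzn,fau,raksy] -> 10 lines: cizc qsd rsezg teaz bwf nwzn fau raksy nuvos kbxnp
Hunk 7: at line 1 remove [rsezg] add [egfp,bwu,ucnt] -> 12 lines: cizc qsd egfp bwu ucnt teaz bwf nwzn fau raksy nuvos kbxnp
Final line 1: cizc

Answer: cizc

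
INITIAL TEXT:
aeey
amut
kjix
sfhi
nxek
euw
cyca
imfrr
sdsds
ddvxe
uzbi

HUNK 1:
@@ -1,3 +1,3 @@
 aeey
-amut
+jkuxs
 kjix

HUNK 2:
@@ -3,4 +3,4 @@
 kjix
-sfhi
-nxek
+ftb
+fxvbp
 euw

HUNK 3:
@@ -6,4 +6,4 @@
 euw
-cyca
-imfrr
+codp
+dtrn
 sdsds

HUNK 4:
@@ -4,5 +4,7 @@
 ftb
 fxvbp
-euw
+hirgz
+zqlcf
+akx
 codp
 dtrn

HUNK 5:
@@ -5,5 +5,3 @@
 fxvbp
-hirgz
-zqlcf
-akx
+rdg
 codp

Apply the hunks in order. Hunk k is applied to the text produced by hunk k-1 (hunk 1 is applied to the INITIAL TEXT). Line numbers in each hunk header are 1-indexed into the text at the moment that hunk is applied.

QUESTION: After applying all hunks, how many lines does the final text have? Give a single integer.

Answer: 11

Derivation:
Hunk 1: at line 1 remove [amut] add [jkuxs] -> 11 lines: aeey jkuxs kjix sfhi nxek euw cyca imfrr sdsds ddvxe uzbi
Hunk 2: at line 3 remove [sfhi,nxek] add [ftb,fxvbp] -> 11 lines: aeey jkuxs kjix ftb fxvbp euw cyca imfrr sdsds ddvxe uzbi
Hunk 3: at line 6 remove [cyca,imfrr] add [codp,dtrn] -> 11 lines: aeey jkuxs kjix ftb fxvbp euw codp dtrn sdsds ddvxe uzbi
Hunk 4: at line 4 remove [euw] add [hirgz,zqlcf,akx] -> 13 lines: aeey jkuxs kjix ftb fxvbp hirgz zqlcf akx codp dtrn sdsds ddvxe uzbi
Hunk 5: at line 5 remove [hirgz,zqlcf,akx] add [rdg] -> 11 lines: aeey jkuxs kjix ftb fxvbp rdg codp dtrn sdsds ddvxe uzbi
Final line count: 11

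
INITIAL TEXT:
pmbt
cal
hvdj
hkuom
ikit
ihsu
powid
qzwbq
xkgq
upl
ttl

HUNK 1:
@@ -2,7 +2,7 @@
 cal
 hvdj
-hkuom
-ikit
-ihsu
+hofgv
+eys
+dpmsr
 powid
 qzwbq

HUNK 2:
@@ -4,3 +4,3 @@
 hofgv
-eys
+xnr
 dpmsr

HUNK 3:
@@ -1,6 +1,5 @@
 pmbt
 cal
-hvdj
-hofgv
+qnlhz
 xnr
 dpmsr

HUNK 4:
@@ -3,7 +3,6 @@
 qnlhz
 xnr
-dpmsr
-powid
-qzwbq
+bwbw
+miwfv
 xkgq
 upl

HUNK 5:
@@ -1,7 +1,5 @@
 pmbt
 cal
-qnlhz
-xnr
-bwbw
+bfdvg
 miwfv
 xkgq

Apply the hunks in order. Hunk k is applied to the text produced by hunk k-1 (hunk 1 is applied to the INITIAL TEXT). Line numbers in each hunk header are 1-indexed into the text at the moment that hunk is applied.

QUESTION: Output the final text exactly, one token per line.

Hunk 1: at line 2 remove [hkuom,ikit,ihsu] add [hofgv,eys,dpmsr] -> 11 lines: pmbt cal hvdj hofgv eys dpmsr powid qzwbq xkgq upl ttl
Hunk 2: at line 4 remove [eys] add [xnr] -> 11 lines: pmbt cal hvdj hofgv xnr dpmsr powid qzwbq xkgq upl ttl
Hunk 3: at line 1 remove [hvdj,hofgv] add [qnlhz] -> 10 lines: pmbt cal qnlhz xnr dpmsr powid qzwbq xkgq upl ttl
Hunk 4: at line 3 remove [dpmsr,powid,qzwbq] add [bwbw,miwfv] -> 9 lines: pmbt cal qnlhz xnr bwbw miwfv xkgq upl ttl
Hunk 5: at line 1 remove [qnlhz,xnr,bwbw] add [bfdvg] -> 7 lines: pmbt cal bfdvg miwfv xkgq upl ttl

Answer: pmbt
cal
bfdvg
miwfv
xkgq
upl
ttl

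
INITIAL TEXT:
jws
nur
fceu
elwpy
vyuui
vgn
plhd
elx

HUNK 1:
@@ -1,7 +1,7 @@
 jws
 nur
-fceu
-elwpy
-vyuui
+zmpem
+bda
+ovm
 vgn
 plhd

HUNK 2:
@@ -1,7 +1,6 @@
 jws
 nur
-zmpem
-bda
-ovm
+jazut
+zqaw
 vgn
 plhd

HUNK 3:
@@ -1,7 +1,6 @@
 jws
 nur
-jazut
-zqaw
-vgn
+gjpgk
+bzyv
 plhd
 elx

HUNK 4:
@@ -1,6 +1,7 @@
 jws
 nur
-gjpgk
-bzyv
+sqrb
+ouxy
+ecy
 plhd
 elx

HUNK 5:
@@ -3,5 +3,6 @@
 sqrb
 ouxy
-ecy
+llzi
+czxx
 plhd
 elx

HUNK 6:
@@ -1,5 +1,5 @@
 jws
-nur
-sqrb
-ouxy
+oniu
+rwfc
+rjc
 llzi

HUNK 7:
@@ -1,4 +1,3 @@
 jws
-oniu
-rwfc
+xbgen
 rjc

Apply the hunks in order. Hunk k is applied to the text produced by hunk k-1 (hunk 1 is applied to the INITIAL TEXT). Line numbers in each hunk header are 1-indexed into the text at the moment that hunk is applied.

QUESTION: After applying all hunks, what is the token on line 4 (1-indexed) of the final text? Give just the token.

Hunk 1: at line 1 remove [fceu,elwpy,vyuui] add [zmpem,bda,ovm] -> 8 lines: jws nur zmpem bda ovm vgn plhd elx
Hunk 2: at line 1 remove [zmpem,bda,ovm] add [jazut,zqaw] -> 7 lines: jws nur jazut zqaw vgn plhd elx
Hunk 3: at line 1 remove [jazut,zqaw,vgn] add [gjpgk,bzyv] -> 6 lines: jws nur gjpgk bzyv plhd elx
Hunk 4: at line 1 remove [gjpgk,bzyv] add [sqrb,ouxy,ecy] -> 7 lines: jws nur sqrb ouxy ecy plhd elx
Hunk 5: at line 3 remove [ecy] add [llzi,czxx] -> 8 lines: jws nur sqrb ouxy llzi czxx plhd elx
Hunk 6: at line 1 remove [nur,sqrb,ouxy] add [oniu,rwfc,rjc] -> 8 lines: jws oniu rwfc rjc llzi czxx plhd elx
Hunk 7: at line 1 remove [oniu,rwfc] add [xbgen] -> 7 lines: jws xbgen rjc llzi czxx plhd elx
Final line 4: llzi

Answer: llzi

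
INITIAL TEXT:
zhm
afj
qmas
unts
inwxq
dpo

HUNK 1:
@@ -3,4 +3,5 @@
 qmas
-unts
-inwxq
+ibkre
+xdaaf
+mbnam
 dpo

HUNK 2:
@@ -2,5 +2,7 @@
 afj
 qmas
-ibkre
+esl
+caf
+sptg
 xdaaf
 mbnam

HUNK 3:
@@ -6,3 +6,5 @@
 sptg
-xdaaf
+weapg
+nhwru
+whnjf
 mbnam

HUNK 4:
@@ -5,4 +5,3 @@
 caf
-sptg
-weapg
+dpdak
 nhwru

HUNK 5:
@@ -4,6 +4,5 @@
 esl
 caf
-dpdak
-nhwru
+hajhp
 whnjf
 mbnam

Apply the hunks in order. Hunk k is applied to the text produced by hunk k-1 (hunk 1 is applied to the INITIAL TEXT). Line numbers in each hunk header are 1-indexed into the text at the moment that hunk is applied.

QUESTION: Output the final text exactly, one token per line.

Answer: zhm
afj
qmas
esl
caf
hajhp
whnjf
mbnam
dpo

Derivation:
Hunk 1: at line 3 remove [unts,inwxq] add [ibkre,xdaaf,mbnam] -> 7 lines: zhm afj qmas ibkre xdaaf mbnam dpo
Hunk 2: at line 2 remove [ibkre] add [esl,caf,sptg] -> 9 lines: zhm afj qmas esl caf sptg xdaaf mbnam dpo
Hunk 3: at line 6 remove [xdaaf] add [weapg,nhwru,whnjf] -> 11 lines: zhm afj qmas esl caf sptg weapg nhwru whnjf mbnam dpo
Hunk 4: at line 5 remove [sptg,weapg] add [dpdak] -> 10 lines: zhm afj qmas esl caf dpdak nhwru whnjf mbnam dpo
Hunk 5: at line 4 remove [dpdak,nhwru] add [hajhp] -> 9 lines: zhm afj qmas esl caf hajhp whnjf mbnam dpo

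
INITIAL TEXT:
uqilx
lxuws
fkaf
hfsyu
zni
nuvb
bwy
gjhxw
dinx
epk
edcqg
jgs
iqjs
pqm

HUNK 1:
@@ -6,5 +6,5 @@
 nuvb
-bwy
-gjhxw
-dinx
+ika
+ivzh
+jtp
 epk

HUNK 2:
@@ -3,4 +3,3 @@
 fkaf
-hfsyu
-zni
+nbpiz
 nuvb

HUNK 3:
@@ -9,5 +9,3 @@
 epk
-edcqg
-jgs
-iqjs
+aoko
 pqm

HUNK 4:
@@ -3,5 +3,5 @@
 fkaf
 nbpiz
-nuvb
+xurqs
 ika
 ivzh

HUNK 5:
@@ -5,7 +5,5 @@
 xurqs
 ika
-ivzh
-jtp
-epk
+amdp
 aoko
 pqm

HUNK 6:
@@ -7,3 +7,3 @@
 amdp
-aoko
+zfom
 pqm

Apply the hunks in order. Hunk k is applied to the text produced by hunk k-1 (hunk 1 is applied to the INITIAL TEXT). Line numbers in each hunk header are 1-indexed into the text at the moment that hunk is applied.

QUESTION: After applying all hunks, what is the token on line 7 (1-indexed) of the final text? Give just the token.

Answer: amdp

Derivation:
Hunk 1: at line 6 remove [bwy,gjhxw,dinx] add [ika,ivzh,jtp] -> 14 lines: uqilx lxuws fkaf hfsyu zni nuvb ika ivzh jtp epk edcqg jgs iqjs pqm
Hunk 2: at line 3 remove [hfsyu,zni] add [nbpiz] -> 13 lines: uqilx lxuws fkaf nbpiz nuvb ika ivzh jtp epk edcqg jgs iqjs pqm
Hunk 3: at line 9 remove [edcqg,jgs,iqjs] add [aoko] -> 11 lines: uqilx lxuws fkaf nbpiz nuvb ika ivzh jtp epk aoko pqm
Hunk 4: at line 3 remove [nuvb] add [xurqs] -> 11 lines: uqilx lxuws fkaf nbpiz xurqs ika ivzh jtp epk aoko pqm
Hunk 5: at line 5 remove [ivzh,jtp,epk] add [amdp] -> 9 lines: uqilx lxuws fkaf nbpiz xurqs ika amdp aoko pqm
Hunk 6: at line 7 remove [aoko] add [zfom] -> 9 lines: uqilx lxuws fkaf nbpiz xurqs ika amdp zfom pqm
Final line 7: amdp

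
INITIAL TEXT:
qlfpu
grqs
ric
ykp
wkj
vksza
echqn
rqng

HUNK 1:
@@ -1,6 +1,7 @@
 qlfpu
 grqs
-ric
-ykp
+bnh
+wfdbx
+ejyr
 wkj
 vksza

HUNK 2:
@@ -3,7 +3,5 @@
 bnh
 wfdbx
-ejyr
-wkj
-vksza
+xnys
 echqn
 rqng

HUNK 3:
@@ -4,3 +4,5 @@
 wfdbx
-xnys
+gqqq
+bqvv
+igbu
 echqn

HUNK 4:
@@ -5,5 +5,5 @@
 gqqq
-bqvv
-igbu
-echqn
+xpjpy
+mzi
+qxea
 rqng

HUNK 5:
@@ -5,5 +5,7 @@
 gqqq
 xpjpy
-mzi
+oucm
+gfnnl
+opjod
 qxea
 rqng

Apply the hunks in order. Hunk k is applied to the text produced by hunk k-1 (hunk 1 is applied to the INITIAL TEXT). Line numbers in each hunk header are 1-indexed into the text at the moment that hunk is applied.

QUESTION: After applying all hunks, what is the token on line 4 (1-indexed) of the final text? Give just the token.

Answer: wfdbx

Derivation:
Hunk 1: at line 1 remove [ric,ykp] add [bnh,wfdbx,ejyr] -> 9 lines: qlfpu grqs bnh wfdbx ejyr wkj vksza echqn rqng
Hunk 2: at line 3 remove [ejyr,wkj,vksza] add [xnys] -> 7 lines: qlfpu grqs bnh wfdbx xnys echqn rqng
Hunk 3: at line 4 remove [xnys] add [gqqq,bqvv,igbu] -> 9 lines: qlfpu grqs bnh wfdbx gqqq bqvv igbu echqn rqng
Hunk 4: at line 5 remove [bqvv,igbu,echqn] add [xpjpy,mzi,qxea] -> 9 lines: qlfpu grqs bnh wfdbx gqqq xpjpy mzi qxea rqng
Hunk 5: at line 5 remove [mzi] add [oucm,gfnnl,opjod] -> 11 lines: qlfpu grqs bnh wfdbx gqqq xpjpy oucm gfnnl opjod qxea rqng
Final line 4: wfdbx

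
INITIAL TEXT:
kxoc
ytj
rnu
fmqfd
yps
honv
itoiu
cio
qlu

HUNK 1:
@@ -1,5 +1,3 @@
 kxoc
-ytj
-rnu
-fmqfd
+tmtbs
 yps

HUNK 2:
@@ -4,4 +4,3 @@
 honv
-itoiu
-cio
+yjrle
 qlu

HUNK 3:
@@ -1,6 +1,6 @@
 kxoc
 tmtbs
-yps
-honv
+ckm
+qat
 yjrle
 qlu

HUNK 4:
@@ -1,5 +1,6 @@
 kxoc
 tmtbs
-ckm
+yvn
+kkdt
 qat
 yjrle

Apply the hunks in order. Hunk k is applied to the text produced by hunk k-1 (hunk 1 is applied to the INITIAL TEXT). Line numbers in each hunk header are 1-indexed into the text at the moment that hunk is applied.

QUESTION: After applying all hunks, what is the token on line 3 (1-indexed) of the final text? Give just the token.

Hunk 1: at line 1 remove [ytj,rnu,fmqfd] add [tmtbs] -> 7 lines: kxoc tmtbs yps honv itoiu cio qlu
Hunk 2: at line 4 remove [itoiu,cio] add [yjrle] -> 6 lines: kxoc tmtbs yps honv yjrle qlu
Hunk 3: at line 1 remove [yps,honv] add [ckm,qat] -> 6 lines: kxoc tmtbs ckm qat yjrle qlu
Hunk 4: at line 1 remove [ckm] add [yvn,kkdt] -> 7 lines: kxoc tmtbs yvn kkdt qat yjrle qlu
Final line 3: yvn

Answer: yvn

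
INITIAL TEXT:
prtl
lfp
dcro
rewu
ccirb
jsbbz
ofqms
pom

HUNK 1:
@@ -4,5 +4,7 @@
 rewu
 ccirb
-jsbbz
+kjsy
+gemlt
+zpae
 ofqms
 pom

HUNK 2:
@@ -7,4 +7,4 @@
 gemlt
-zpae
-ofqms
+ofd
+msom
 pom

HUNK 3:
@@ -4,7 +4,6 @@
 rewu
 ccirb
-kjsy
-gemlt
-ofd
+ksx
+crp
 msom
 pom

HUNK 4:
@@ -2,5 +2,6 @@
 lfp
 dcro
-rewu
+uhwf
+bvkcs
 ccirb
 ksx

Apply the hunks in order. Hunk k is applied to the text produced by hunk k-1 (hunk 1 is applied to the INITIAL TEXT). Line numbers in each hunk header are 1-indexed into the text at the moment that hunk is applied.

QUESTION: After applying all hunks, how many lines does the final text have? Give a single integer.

Answer: 10

Derivation:
Hunk 1: at line 4 remove [jsbbz] add [kjsy,gemlt,zpae] -> 10 lines: prtl lfp dcro rewu ccirb kjsy gemlt zpae ofqms pom
Hunk 2: at line 7 remove [zpae,ofqms] add [ofd,msom] -> 10 lines: prtl lfp dcro rewu ccirb kjsy gemlt ofd msom pom
Hunk 3: at line 4 remove [kjsy,gemlt,ofd] add [ksx,crp] -> 9 lines: prtl lfp dcro rewu ccirb ksx crp msom pom
Hunk 4: at line 2 remove [rewu] add [uhwf,bvkcs] -> 10 lines: prtl lfp dcro uhwf bvkcs ccirb ksx crp msom pom
Final line count: 10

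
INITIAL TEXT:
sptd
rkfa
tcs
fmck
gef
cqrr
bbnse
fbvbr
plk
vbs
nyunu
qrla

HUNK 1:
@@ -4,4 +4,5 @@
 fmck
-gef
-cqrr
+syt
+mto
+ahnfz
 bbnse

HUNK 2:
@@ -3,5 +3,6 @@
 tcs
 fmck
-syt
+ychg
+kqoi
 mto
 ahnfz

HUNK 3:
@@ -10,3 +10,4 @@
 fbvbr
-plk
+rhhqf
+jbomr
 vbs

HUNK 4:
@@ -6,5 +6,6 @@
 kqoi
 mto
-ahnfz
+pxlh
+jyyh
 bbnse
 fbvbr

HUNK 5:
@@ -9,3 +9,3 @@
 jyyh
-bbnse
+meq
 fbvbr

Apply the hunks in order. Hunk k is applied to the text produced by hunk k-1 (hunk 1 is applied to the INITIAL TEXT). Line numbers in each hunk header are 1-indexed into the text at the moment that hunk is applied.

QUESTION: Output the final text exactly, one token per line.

Hunk 1: at line 4 remove [gef,cqrr] add [syt,mto,ahnfz] -> 13 lines: sptd rkfa tcs fmck syt mto ahnfz bbnse fbvbr plk vbs nyunu qrla
Hunk 2: at line 3 remove [syt] add [ychg,kqoi] -> 14 lines: sptd rkfa tcs fmck ychg kqoi mto ahnfz bbnse fbvbr plk vbs nyunu qrla
Hunk 3: at line 10 remove [plk] add [rhhqf,jbomr] -> 15 lines: sptd rkfa tcs fmck ychg kqoi mto ahnfz bbnse fbvbr rhhqf jbomr vbs nyunu qrla
Hunk 4: at line 6 remove [ahnfz] add [pxlh,jyyh] -> 16 lines: sptd rkfa tcs fmck ychg kqoi mto pxlh jyyh bbnse fbvbr rhhqf jbomr vbs nyunu qrla
Hunk 5: at line 9 remove [bbnse] add [meq] -> 16 lines: sptd rkfa tcs fmck ychg kqoi mto pxlh jyyh meq fbvbr rhhqf jbomr vbs nyunu qrla

Answer: sptd
rkfa
tcs
fmck
ychg
kqoi
mto
pxlh
jyyh
meq
fbvbr
rhhqf
jbomr
vbs
nyunu
qrla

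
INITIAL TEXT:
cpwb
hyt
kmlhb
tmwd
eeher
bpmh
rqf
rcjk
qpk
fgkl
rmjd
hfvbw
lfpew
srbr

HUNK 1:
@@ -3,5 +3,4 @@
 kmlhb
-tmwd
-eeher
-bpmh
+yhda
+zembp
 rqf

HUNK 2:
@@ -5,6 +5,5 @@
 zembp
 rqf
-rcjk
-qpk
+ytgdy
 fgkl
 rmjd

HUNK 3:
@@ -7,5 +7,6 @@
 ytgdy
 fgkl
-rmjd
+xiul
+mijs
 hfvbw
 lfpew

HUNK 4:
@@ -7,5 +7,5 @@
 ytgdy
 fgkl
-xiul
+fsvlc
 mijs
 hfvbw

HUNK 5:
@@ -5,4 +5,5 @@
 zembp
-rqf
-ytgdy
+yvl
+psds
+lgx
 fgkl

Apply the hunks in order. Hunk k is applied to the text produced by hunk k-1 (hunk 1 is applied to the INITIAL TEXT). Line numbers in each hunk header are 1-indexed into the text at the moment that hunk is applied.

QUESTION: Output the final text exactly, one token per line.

Hunk 1: at line 3 remove [tmwd,eeher,bpmh] add [yhda,zembp] -> 13 lines: cpwb hyt kmlhb yhda zembp rqf rcjk qpk fgkl rmjd hfvbw lfpew srbr
Hunk 2: at line 5 remove [rcjk,qpk] add [ytgdy] -> 12 lines: cpwb hyt kmlhb yhda zembp rqf ytgdy fgkl rmjd hfvbw lfpew srbr
Hunk 3: at line 7 remove [rmjd] add [xiul,mijs] -> 13 lines: cpwb hyt kmlhb yhda zembp rqf ytgdy fgkl xiul mijs hfvbw lfpew srbr
Hunk 4: at line 7 remove [xiul] add [fsvlc] -> 13 lines: cpwb hyt kmlhb yhda zembp rqf ytgdy fgkl fsvlc mijs hfvbw lfpew srbr
Hunk 5: at line 5 remove [rqf,ytgdy] add [yvl,psds,lgx] -> 14 lines: cpwb hyt kmlhb yhda zembp yvl psds lgx fgkl fsvlc mijs hfvbw lfpew srbr

Answer: cpwb
hyt
kmlhb
yhda
zembp
yvl
psds
lgx
fgkl
fsvlc
mijs
hfvbw
lfpew
srbr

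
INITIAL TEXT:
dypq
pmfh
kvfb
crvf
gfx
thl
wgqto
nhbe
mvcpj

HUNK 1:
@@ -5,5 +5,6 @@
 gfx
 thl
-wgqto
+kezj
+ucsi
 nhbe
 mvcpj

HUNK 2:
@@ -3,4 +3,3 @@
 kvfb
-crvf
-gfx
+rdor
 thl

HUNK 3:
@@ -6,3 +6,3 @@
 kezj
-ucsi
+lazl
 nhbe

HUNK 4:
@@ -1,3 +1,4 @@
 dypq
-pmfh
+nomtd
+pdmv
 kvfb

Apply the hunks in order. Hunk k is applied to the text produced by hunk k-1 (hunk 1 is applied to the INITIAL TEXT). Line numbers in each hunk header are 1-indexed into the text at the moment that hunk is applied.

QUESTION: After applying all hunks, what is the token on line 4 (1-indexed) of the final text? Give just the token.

Hunk 1: at line 5 remove [wgqto] add [kezj,ucsi] -> 10 lines: dypq pmfh kvfb crvf gfx thl kezj ucsi nhbe mvcpj
Hunk 2: at line 3 remove [crvf,gfx] add [rdor] -> 9 lines: dypq pmfh kvfb rdor thl kezj ucsi nhbe mvcpj
Hunk 3: at line 6 remove [ucsi] add [lazl] -> 9 lines: dypq pmfh kvfb rdor thl kezj lazl nhbe mvcpj
Hunk 4: at line 1 remove [pmfh] add [nomtd,pdmv] -> 10 lines: dypq nomtd pdmv kvfb rdor thl kezj lazl nhbe mvcpj
Final line 4: kvfb

Answer: kvfb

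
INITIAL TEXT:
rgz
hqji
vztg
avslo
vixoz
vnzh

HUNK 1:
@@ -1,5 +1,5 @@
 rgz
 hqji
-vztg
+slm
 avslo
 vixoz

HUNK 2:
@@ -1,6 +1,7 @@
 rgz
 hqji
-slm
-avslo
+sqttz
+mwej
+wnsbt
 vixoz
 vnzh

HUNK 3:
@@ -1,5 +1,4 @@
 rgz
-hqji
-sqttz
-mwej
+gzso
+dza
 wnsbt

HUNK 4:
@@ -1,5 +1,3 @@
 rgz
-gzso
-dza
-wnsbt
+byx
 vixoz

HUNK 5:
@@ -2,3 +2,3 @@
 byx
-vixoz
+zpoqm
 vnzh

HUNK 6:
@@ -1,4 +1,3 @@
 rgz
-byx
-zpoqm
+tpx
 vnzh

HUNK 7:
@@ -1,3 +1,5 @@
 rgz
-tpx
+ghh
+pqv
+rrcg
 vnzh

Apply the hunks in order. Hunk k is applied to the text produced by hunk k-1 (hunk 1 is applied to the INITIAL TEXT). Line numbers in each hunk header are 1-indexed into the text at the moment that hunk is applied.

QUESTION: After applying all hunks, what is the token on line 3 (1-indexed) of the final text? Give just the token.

Answer: pqv

Derivation:
Hunk 1: at line 1 remove [vztg] add [slm] -> 6 lines: rgz hqji slm avslo vixoz vnzh
Hunk 2: at line 1 remove [slm,avslo] add [sqttz,mwej,wnsbt] -> 7 lines: rgz hqji sqttz mwej wnsbt vixoz vnzh
Hunk 3: at line 1 remove [hqji,sqttz,mwej] add [gzso,dza] -> 6 lines: rgz gzso dza wnsbt vixoz vnzh
Hunk 4: at line 1 remove [gzso,dza,wnsbt] add [byx] -> 4 lines: rgz byx vixoz vnzh
Hunk 5: at line 2 remove [vixoz] add [zpoqm] -> 4 lines: rgz byx zpoqm vnzh
Hunk 6: at line 1 remove [byx,zpoqm] add [tpx] -> 3 lines: rgz tpx vnzh
Hunk 7: at line 1 remove [tpx] add [ghh,pqv,rrcg] -> 5 lines: rgz ghh pqv rrcg vnzh
Final line 3: pqv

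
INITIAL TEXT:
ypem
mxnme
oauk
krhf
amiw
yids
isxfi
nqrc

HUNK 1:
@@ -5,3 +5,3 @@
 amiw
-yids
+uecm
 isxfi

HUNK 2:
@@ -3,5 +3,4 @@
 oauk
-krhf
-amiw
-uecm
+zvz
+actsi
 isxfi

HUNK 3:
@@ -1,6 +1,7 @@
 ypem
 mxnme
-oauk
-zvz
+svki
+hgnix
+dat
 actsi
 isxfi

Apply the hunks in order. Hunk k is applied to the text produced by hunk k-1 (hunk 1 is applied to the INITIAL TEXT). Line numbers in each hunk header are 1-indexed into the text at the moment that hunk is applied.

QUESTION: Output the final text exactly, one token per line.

Hunk 1: at line 5 remove [yids] add [uecm] -> 8 lines: ypem mxnme oauk krhf amiw uecm isxfi nqrc
Hunk 2: at line 3 remove [krhf,amiw,uecm] add [zvz,actsi] -> 7 lines: ypem mxnme oauk zvz actsi isxfi nqrc
Hunk 3: at line 1 remove [oauk,zvz] add [svki,hgnix,dat] -> 8 lines: ypem mxnme svki hgnix dat actsi isxfi nqrc

Answer: ypem
mxnme
svki
hgnix
dat
actsi
isxfi
nqrc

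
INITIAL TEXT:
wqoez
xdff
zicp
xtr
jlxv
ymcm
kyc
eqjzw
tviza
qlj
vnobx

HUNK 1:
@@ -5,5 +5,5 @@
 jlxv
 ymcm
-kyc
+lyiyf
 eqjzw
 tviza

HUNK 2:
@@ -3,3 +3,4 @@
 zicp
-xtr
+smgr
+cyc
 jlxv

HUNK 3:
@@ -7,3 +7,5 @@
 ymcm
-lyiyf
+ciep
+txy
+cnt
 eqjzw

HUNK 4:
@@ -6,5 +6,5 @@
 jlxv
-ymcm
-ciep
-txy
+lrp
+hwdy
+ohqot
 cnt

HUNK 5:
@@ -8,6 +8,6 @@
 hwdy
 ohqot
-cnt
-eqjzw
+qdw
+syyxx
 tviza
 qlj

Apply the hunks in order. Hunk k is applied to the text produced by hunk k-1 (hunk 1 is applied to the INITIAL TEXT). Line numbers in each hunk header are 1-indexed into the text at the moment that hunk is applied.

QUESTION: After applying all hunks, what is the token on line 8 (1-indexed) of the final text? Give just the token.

Answer: hwdy

Derivation:
Hunk 1: at line 5 remove [kyc] add [lyiyf] -> 11 lines: wqoez xdff zicp xtr jlxv ymcm lyiyf eqjzw tviza qlj vnobx
Hunk 2: at line 3 remove [xtr] add [smgr,cyc] -> 12 lines: wqoez xdff zicp smgr cyc jlxv ymcm lyiyf eqjzw tviza qlj vnobx
Hunk 3: at line 7 remove [lyiyf] add [ciep,txy,cnt] -> 14 lines: wqoez xdff zicp smgr cyc jlxv ymcm ciep txy cnt eqjzw tviza qlj vnobx
Hunk 4: at line 6 remove [ymcm,ciep,txy] add [lrp,hwdy,ohqot] -> 14 lines: wqoez xdff zicp smgr cyc jlxv lrp hwdy ohqot cnt eqjzw tviza qlj vnobx
Hunk 5: at line 8 remove [cnt,eqjzw] add [qdw,syyxx] -> 14 lines: wqoez xdff zicp smgr cyc jlxv lrp hwdy ohqot qdw syyxx tviza qlj vnobx
Final line 8: hwdy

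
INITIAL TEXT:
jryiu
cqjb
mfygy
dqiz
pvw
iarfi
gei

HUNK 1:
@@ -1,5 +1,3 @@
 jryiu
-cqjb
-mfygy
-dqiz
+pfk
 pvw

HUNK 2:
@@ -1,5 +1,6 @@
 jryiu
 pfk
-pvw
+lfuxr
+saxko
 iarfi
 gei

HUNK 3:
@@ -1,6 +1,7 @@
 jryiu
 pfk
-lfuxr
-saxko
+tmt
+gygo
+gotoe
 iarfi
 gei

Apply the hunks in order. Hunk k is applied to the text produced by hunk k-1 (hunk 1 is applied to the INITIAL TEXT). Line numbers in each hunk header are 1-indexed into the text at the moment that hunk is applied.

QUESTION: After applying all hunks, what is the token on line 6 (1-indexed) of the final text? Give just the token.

Answer: iarfi

Derivation:
Hunk 1: at line 1 remove [cqjb,mfygy,dqiz] add [pfk] -> 5 lines: jryiu pfk pvw iarfi gei
Hunk 2: at line 1 remove [pvw] add [lfuxr,saxko] -> 6 lines: jryiu pfk lfuxr saxko iarfi gei
Hunk 3: at line 1 remove [lfuxr,saxko] add [tmt,gygo,gotoe] -> 7 lines: jryiu pfk tmt gygo gotoe iarfi gei
Final line 6: iarfi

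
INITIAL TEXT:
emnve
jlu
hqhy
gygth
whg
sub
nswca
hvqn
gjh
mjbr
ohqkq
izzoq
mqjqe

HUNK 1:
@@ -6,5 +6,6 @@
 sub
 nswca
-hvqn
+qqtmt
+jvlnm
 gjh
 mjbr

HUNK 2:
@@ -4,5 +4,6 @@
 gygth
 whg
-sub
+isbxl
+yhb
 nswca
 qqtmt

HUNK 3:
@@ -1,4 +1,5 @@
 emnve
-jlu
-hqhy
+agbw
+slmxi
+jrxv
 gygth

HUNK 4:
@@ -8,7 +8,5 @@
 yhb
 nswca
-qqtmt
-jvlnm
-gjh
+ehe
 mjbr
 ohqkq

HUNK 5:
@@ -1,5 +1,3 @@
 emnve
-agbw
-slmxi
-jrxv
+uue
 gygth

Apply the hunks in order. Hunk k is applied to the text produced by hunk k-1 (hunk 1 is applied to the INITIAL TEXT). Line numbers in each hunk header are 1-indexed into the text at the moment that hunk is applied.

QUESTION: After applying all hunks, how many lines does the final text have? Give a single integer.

Answer: 12

Derivation:
Hunk 1: at line 6 remove [hvqn] add [qqtmt,jvlnm] -> 14 lines: emnve jlu hqhy gygth whg sub nswca qqtmt jvlnm gjh mjbr ohqkq izzoq mqjqe
Hunk 2: at line 4 remove [sub] add [isbxl,yhb] -> 15 lines: emnve jlu hqhy gygth whg isbxl yhb nswca qqtmt jvlnm gjh mjbr ohqkq izzoq mqjqe
Hunk 3: at line 1 remove [jlu,hqhy] add [agbw,slmxi,jrxv] -> 16 lines: emnve agbw slmxi jrxv gygth whg isbxl yhb nswca qqtmt jvlnm gjh mjbr ohqkq izzoq mqjqe
Hunk 4: at line 8 remove [qqtmt,jvlnm,gjh] add [ehe] -> 14 lines: emnve agbw slmxi jrxv gygth whg isbxl yhb nswca ehe mjbr ohqkq izzoq mqjqe
Hunk 5: at line 1 remove [agbw,slmxi,jrxv] add [uue] -> 12 lines: emnve uue gygth whg isbxl yhb nswca ehe mjbr ohqkq izzoq mqjqe
Final line count: 12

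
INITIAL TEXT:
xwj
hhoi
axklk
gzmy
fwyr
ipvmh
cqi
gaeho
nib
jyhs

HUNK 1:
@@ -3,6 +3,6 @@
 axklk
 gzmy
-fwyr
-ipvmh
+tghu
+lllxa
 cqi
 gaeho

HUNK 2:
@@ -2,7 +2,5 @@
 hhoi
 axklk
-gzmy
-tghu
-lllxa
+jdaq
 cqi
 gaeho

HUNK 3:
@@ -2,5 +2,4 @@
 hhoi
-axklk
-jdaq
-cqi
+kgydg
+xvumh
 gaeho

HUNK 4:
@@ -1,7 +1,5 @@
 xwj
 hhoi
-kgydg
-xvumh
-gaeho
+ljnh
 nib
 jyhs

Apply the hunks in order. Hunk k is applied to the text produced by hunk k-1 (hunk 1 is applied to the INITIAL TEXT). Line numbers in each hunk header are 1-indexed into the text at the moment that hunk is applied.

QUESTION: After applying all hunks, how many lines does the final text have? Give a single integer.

Hunk 1: at line 3 remove [fwyr,ipvmh] add [tghu,lllxa] -> 10 lines: xwj hhoi axklk gzmy tghu lllxa cqi gaeho nib jyhs
Hunk 2: at line 2 remove [gzmy,tghu,lllxa] add [jdaq] -> 8 lines: xwj hhoi axklk jdaq cqi gaeho nib jyhs
Hunk 3: at line 2 remove [axklk,jdaq,cqi] add [kgydg,xvumh] -> 7 lines: xwj hhoi kgydg xvumh gaeho nib jyhs
Hunk 4: at line 1 remove [kgydg,xvumh,gaeho] add [ljnh] -> 5 lines: xwj hhoi ljnh nib jyhs
Final line count: 5

Answer: 5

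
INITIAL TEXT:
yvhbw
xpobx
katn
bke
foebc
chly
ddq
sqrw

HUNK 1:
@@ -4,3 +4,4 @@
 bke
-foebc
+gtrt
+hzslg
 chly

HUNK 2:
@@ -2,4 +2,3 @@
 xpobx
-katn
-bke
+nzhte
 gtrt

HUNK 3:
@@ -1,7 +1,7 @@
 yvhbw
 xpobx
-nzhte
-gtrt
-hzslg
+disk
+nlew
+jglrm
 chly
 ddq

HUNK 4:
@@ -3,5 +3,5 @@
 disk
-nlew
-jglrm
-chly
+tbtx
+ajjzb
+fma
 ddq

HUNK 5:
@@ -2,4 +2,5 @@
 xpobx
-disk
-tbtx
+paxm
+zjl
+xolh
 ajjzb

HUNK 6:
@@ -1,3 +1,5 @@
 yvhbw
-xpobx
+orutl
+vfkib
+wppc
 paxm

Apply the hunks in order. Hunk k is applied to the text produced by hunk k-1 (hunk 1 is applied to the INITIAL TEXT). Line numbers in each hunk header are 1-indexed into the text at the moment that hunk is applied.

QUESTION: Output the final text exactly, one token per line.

Answer: yvhbw
orutl
vfkib
wppc
paxm
zjl
xolh
ajjzb
fma
ddq
sqrw

Derivation:
Hunk 1: at line 4 remove [foebc] add [gtrt,hzslg] -> 9 lines: yvhbw xpobx katn bke gtrt hzslg chly ddq sqrw
Hunk 2: at line 2 remove [katn,bke] add [nzhte] -> 8 lines: yvhbw xpobx nzhte gtrt hzslg chly ddq sqrw
Hunk 3: at line 1 remove [nzhte,gtrt,hzslg] add [disk,nlew,jglrm] -> 8 lines: yvhbw xpobx disk nlew jglrm chly ddq sqrw
Hunk 4: at line 3 remove [nlew,jglrm,chly] add [tbtx,ajjzb,fma] -> 8 lines: yvhbw xpobx disk tbtx ajjzb fma ddq sqrw
Hunk 5: at line 2 remove [disk,tbtx] add [paxm,zjl,xolh] -> 9 lines: yvhbw xpobx paxm zjl xolh ajjzb fma ddq sqrw
Hunk 6: at line 1 remove [xpobx] add [orutl,vfkib,wppc] -> 11 lines: yvhbw orutl vfkib wppc paxm zjl xolh ajjzb fma ddq sqrw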